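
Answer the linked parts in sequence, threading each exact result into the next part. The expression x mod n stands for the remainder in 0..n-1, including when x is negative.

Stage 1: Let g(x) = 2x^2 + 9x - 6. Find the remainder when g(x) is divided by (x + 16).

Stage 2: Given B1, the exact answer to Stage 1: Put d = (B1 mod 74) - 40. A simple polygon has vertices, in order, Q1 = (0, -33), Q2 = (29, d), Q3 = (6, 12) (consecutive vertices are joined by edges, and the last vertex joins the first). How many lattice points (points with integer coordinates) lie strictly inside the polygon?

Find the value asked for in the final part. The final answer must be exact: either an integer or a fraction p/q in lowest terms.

474

Stage 1: remainder = value at the root: 2*(-16)^2 + 9*(-16)^1 - 6 = (512) + (-144) + (-6) = 362; answer 362
Stage 2: B1 = 362; d = 26; cross terms: (0*26 - 29*-33)=957, (29*12 - 6*26)=192, (6*-33 - 0*12)=-198; twice the area = |951| = 951; area = 951/2; boundary points = 1 + 1 + 3 = 5; strictly interior points = area - boundary/2 + 1 = 474; answer 474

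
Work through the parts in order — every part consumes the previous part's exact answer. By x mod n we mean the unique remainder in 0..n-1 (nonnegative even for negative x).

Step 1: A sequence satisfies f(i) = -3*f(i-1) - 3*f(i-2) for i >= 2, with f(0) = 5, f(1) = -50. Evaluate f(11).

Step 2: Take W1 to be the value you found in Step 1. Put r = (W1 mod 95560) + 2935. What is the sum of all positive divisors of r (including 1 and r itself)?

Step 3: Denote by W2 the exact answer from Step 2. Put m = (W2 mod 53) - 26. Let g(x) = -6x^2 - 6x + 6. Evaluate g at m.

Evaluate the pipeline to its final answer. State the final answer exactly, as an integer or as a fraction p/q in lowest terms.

-174

Step 1: f(2) = -3*(-50) - 3*(5) = 135; iterating: f(2)=135, f(3)=-255, f(4)=360, f(5)=-315, f(6)=-135, f(7)=1350, f(8)=-3645, f(9)=6885, f(10)=-9720, f(11)=8505; answer 8505
Step 2: W1 = 8505; r = 11440; 11440 = 2^4 * 5 * 11 * 13; sigma = (1 + 2 + 4 + 8 + 16) * (1 + 5) * (1 + 11) * (1 + 13) = 31 * 6 * 12 * 14 = 31248; answer 31248
Step 3: W2 = 31248; m = 5; -6*(5)^2 - 6*(5)^1 + 6 = (-150) + (-30) + (6) = -174; answer -174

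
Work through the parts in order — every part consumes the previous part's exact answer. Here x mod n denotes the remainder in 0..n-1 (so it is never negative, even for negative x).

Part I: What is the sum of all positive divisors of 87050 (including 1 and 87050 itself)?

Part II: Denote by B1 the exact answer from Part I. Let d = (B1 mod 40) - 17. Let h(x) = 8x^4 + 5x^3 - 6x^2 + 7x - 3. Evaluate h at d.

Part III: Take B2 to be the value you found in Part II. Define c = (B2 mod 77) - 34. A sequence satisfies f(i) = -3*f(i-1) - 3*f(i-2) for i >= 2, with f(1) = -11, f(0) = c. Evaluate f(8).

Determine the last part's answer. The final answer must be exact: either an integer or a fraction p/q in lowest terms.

-2106

Part I: 87050 = 2 * 5^2 * 1741; sigma = (1 + 2) * (1 + 5 + 25) * (1 + 1741) = 3 * 31 * 1742 = 162006; answer 162006
Part II: B1 = 162006; d = -11; 8*(-11)^4 + 5*(-11)^3 - 6*(-11)^2 + 7*(-11)^1 - 3 = (117128) + (-6655) + (-726) + (-77) + (-3) = 109667; answer 109667
Part III: B2 = 109667; c = -15; f(2) = -3*(-11) - 3*(-15) = 78; iterating: f(2)=78, f(3)=-201, f(4)=369, f(5)=-504, f(6)=405, f(7)=297, f(8)=-2106; answer -2106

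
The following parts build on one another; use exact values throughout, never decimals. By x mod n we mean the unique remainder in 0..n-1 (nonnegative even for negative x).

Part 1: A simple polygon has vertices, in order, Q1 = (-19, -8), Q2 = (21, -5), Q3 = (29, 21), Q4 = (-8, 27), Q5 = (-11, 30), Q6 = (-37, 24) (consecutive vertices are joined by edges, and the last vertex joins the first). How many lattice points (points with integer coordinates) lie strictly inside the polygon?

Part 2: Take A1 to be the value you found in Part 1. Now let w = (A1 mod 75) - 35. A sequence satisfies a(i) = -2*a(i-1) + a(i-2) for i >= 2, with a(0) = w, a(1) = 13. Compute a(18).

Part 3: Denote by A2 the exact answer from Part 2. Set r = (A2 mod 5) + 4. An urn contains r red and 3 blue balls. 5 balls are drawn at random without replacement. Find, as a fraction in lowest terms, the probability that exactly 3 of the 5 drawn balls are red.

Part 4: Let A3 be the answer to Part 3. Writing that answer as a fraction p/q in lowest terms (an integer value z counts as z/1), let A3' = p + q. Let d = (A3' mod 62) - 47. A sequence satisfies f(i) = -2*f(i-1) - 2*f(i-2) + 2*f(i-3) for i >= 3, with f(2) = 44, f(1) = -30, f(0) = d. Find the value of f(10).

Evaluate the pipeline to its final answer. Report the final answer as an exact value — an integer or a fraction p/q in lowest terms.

6992

Part 1: cross terms: (-19*-5 - 21*-8)=263, (21*21 - 29*-5)=586, (29*27 - -8*21)=951, (-8*30 - -11*27)=57, (-11*24 - -37*30)=846, (-37*-8 - -19*24)=752; twice the area = |3455| = 3455; area = 3455/2; boundary points = 1 + 2 + 1 + 3 + 2 + 2 = 11; strictly interior points = area - boundary/2 + 1 = 1723; answer 1723
Part 2: A1 = 1723; w = 38; a(2) = -2*(13) + 1*(38) = 12; iterating: a(2)=12, a(3)=-11, a(4)=34, a(5)=-79, a(6)=192, a(7)=-463, a(8)=1118, a(9)=-2699, a(10)=6516, a(11)=-15731, a(12)=37978, a(13)=-91687, a(14)=221352, a(15)=-534391, a(16)=1290134, a(17)=-3114659, a(18)=7519452; answer 7519452
Part 3: A2 = 7519452; r = 6; total draws C(9,5) = 126; favorable C(6,3)*C(3,2) = 60; P = 10/21; answer 10/21
Part 4: A3 = 10/21; threaded value p + q = 31; d = -16; f(3) = -2*(44) - 2*(-30) + 2*(-16) = -60; iterating: f(3)=-60, f(4)=-28, f(5)=264, f(6)=-592, f(7)=600, f(8)=512, f(9)=-3408, f(10)=6992; answer 6992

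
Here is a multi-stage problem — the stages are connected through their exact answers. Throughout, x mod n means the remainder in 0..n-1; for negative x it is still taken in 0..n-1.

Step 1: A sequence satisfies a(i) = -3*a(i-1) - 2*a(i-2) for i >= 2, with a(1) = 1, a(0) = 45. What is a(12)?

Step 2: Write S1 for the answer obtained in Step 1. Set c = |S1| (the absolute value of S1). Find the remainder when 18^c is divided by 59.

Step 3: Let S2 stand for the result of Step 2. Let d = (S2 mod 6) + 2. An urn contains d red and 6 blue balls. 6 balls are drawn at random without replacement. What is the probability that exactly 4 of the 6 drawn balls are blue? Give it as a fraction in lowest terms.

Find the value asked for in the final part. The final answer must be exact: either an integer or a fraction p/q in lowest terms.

105/572

Step 1: a(2) = -3*(1) - 2*(45) = -93; iterating: a(2)=-93, a(3)=277, a(4)=-645, a(5)=1381, a(6)=-2853, a(7)=5797, a(8)=-11685, a(9)=23461, a(10)=-47013, a(11)=94117, a(12)=-188325; answer -188325
Step 2: S1 = -188325; c = 188325; squarings mod 59: 18^1=18, 18^2=29, 18^4=15, 18^8=48, 18^16=3, 18^32=9, 18^64=22, 18^128=12, 18^256=26, 18^512=27, 18^1024=21, 18^2048=28, 18^4096=17, 18^8192=53, 18^16384=36, 18^32768=57, 18^65536=4, 18^131072=16; 18^188325 = 18^1 * 18^4 * 18^32 * 18^128 * 18^256 * 18^512 * 18^1024 * 18^2048 * 18^4096 * 18^16384 * 18^32768 * 18^131072 = 23 (mod 59); answer 23
Step 3: S2 = 23; d = 7; total draws C(13,6) = 1716; favorable C(6,4)*C(7,2) = 315; P = 105/572; answer 105/572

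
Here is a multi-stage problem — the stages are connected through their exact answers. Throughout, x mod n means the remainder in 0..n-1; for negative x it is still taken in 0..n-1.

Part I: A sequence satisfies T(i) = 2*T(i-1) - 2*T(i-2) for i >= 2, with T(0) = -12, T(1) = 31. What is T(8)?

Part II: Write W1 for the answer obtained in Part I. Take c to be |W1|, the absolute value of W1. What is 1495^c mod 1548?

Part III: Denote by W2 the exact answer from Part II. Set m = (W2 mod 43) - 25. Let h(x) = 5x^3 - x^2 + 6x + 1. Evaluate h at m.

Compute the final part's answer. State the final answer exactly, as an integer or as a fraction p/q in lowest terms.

Part I: T(2) = 2*(31) - 2*(-12) = 86; iterating: T(2)=86, T(3)=110, T(4)=48, T(5)=-124, T(6)=-344, T(7)=-440, T(8)=-192; answer -192
Part II: W1 = -192; c = 192; squarings mod 1548: 1495^1=1495, 1495^2=1261, 1495^4=325, 1495^8=361, 1495^16=289, 1495^32=1477, 1495^64=397, 1495^128=1261; 1495^192 = 1495^64 * 1495^128 = 613 (mod 1548); answer 613
Part III: W2 = 613; m = -14; 5*(-14)^3 - 1*(-14)^2 + 6*(-14)^1 + 1 = (-13720) + (-196) + (-84) + (1) = -13999; answer -13999

-13999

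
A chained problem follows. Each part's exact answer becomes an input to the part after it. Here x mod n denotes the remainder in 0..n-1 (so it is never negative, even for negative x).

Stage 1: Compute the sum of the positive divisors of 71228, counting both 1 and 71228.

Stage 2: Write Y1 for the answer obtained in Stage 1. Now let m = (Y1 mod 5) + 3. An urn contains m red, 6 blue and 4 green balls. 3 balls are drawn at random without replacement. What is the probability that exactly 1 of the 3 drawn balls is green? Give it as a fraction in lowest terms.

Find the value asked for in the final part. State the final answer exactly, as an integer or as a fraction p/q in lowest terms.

Stage 1: 71228 = 2^2 * 17807; sigma = (1 + 2 + 4) * (1 + 17807) = 7 * 17808 = 124656; answer 124656
Stage 2: Y1 = 124656; m = 4; total draws C(14,3) = 364; favorable C(4,1)*C(10,2) = 180; P = 45/91; answer 45/91

45/91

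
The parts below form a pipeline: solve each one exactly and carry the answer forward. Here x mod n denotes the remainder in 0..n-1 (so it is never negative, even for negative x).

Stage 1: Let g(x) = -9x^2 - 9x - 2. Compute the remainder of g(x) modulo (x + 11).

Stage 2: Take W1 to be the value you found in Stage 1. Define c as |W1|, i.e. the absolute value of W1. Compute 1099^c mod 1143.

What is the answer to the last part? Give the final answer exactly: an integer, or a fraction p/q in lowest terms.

Stage 1: remainder = value at the root: -9*(-11)^2 - 9*(-11)^1 - 2 = (-1089) + (99) + (-2) = -992; answer -992
Stage 2: W1 = -992; c = 992; squarings mod 1143: 1099^1=1099, 1099^2=793, 1099^4=199, 1099^8=739, 1099^16=910, 1099^32=568, 1099^64=298, 1099^128=793, 1099^256=199, 1099^512=739; 1099^992 = 1099^32 * 1099^64 * 1099^128 * 1099^256 * 1099^512 = 883 (mod 1143); answer 883

883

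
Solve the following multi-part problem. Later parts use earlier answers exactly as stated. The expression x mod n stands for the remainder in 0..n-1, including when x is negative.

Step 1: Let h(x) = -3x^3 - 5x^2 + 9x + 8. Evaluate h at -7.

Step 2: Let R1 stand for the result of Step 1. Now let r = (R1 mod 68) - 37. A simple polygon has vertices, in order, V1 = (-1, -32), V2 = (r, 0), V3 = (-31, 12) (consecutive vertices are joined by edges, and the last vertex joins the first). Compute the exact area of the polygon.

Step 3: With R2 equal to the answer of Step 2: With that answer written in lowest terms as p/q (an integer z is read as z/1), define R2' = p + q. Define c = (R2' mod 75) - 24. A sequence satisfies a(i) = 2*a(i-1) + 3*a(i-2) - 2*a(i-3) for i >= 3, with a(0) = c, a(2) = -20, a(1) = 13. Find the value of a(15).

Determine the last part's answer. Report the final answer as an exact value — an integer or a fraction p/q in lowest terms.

Step 1: -3*(-7)^3 - 5*(-7)^2 + 9*(-7)^1 + 8 = (1029) + (-245) + (-63) + (8) = 729; answer 729
Step 2: R1 = 729; r = 12; cross terms: (-1*0 - 12*-32)=384, (12*12 - -31*0)=144, (-31*-32 - -1*12)=1004; twice the area = |1532| = 1532; area = 766; answer 766
Step 3: R2 = 766; threaded value p + q = 767; c = -7; a(3) = 2*(-20) + 3*(13) - 2*(-7) = 13; iterating: a(3)=13, a(4)=-60, a(5)=-41, a(6)=-288, a(7)=-579, a(8)=-1940, a(9)=-5041, a(10)=-14744, a(11)=-40731, a(12)=-115612, a(13)=-323929, a(14)=-913232, a(15)=-2567027; answer -2567027

-2567027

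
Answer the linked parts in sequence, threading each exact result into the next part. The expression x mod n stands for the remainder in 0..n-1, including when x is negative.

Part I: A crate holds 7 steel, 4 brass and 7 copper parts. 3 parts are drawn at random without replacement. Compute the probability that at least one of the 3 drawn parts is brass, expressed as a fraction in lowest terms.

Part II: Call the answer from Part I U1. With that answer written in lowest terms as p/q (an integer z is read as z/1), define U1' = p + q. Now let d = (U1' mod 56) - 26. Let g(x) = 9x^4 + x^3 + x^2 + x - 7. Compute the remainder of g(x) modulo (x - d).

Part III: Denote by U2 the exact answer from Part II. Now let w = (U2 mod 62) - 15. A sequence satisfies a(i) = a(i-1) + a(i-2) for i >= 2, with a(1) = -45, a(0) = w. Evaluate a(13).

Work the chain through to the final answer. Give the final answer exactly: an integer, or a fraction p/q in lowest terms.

-5589

Part I: total draws C(18,3) = 816; complement C(14,3) = 364; favorable 816 - 364 = 452; P = 113/204; answer 113/204
Part II: U1 = 113/204; threaded value p + q = 317; d = 11; remainder = value at the root: 9*(11)^4 + 1*(11)^3 + 1*(11)^2 + 1*(11)^1 - 7 = (131769) + (1331) + (121) + (11) + (-7) = 133225; answer 133225
Part III: U2 = 133225; w = 34; a(2) = 1*(-45) + 1*(34) = -11; iterating: a(2)=-11, a(3)=-56, a(4)=-67, a(5)=-123, a(6)=-190, a(7)=-313, a(8)=-503, a(9)=-816, a(10)=-1319, a(11)=-2135, a(12)=-3454, a(13)=-5589; answer -5589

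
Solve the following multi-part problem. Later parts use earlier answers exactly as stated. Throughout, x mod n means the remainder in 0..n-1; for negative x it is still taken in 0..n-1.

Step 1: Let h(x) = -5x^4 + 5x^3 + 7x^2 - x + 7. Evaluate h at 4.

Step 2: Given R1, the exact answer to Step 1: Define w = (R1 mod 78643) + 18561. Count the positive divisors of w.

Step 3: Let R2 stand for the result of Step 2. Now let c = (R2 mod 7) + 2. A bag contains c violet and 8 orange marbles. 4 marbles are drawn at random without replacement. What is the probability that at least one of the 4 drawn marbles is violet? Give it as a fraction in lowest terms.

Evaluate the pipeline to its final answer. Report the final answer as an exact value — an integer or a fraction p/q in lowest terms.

133/143

Step 1: -5*(4)^4 + 5*(4)^3 + 7*(4)^2 - 1*(4)^1 + 7 = (-1280) + (320) + (112) + (-4) + (7) = -845; answer -845
Step 2: R1 = -845; w = 96359; 96359 = 167 * 577; number of divisors = (1+1) * (1+1) = 4; answer 4
Step 3: R2 = 4; c = 6; total draws C(14,4) = 1001; complement C(8,4) = 70; favorable 1001 - 70 = 931; P = 133/143; answer 133/143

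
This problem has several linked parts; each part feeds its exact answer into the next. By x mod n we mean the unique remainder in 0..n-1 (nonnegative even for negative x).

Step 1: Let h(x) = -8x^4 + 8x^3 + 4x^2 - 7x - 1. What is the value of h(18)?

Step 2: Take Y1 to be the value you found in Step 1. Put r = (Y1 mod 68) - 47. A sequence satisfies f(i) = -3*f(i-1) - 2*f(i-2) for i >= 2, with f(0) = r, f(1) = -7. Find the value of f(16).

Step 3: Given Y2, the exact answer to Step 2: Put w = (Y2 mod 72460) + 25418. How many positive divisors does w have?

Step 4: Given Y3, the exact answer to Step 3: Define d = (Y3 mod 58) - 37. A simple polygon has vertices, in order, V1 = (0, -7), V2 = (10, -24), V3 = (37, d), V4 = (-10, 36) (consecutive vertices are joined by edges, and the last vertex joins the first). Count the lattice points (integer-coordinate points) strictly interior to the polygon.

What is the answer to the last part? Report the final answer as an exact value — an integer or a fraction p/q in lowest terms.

Step 1: -8*(18)^4 + 8*(18)^3 + 4*(18)^2 - 7*(18)^1 - 1 = (-839808) + (46656) + (1296) + (-126) + (-1) = -791983; answer -791983
Step 2: Y1 = -791983; r = -34; f(2) = -3*(-7) - 2*(-34) = 89; iterating: f(2)=89, f(3)=-253, f(4)=581, f(5)=-1237, f(6)=2549, f(7)=-5173, f(8)=10421, f(9)=-20917, f(10)=41909, f(11)=-83893, f(12)=167861, f(13)=-335797, f(14)=671669, f(15)=-1343413, f(16)=2686901; answer 2686901
Step 3: Y2 = 2686901; w = 31299; 31299 = 3 * 10433; number of divisors = (1+1) * (1+1) = 4; answer 4
Step 4: Y3 = 4; d = -33; cross terms: (0*-24 - 10*-7)=70, (10*-33 - 37*-24)=558, (37*36 - -10*-33)=1002, (-10*-7 - 0*36)=70; twice the area = |1700| = 1700; area = 850; boundary points = 1 + 9 + 1 + 1 = 12; strictly interior points = area - boundary/2 + 1 = 845; answer 845

845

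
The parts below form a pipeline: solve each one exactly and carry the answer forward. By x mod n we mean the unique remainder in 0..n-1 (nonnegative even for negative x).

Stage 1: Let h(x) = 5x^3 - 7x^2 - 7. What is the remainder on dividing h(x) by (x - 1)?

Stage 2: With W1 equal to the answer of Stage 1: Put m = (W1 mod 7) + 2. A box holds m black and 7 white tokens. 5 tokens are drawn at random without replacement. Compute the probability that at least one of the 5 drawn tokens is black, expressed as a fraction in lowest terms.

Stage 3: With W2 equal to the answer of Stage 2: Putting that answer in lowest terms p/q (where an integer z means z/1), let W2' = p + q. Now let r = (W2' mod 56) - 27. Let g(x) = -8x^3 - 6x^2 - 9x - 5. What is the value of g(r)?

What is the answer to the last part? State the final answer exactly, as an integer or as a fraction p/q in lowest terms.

Stage 1: remainder = value at the root: 5*(1)^3 - 7*(1)^2 - 7 = (5) + (-7) + (-7) = -9; answer -9
Stage 2: W1 = -9; m = 7; total draws C(14,5) = 2002; complement C(7,5) = 21; favorable 2002 - 21 = 1981; P = 283/286; answer 283/286
Stage 3: W2 = 283/286; threaded value p + q = 569; r = -18; -8*(-18)^3 - 6*(-18)^2 - 9*(-18)^1 - 5 = (46656) + (-1944) + (162) + (-5) = 44869; answer 44869

44869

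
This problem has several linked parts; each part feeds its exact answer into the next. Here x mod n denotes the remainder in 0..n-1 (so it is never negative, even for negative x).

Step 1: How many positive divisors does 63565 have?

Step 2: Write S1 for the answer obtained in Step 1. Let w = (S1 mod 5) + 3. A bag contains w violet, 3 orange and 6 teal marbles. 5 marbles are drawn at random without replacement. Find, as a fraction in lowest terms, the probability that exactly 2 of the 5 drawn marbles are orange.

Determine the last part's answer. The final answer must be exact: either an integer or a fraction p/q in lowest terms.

11/56

Step 1: 63565 = 5 * 12713; number of divisors = (1+1) * (1+1) = 4; answer 4
Step 2: S1 = 4; w = 7; total draws C(16,5) = 4368; favorable C(3,2)*C(13,3) = 858; P = 11/56; answer 11/56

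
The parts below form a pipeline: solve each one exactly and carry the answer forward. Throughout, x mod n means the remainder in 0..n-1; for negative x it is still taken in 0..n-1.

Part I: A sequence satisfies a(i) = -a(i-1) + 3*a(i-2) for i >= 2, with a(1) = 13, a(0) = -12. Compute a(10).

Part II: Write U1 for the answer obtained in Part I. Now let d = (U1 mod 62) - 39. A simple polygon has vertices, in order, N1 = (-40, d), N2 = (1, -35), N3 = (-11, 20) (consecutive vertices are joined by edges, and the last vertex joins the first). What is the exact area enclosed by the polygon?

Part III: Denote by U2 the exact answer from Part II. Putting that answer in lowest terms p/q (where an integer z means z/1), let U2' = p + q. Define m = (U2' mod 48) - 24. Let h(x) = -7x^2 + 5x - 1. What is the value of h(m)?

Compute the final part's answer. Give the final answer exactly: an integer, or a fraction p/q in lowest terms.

-1119

Part I: a(2) = -1*(13) + 3*(-12) = -49; iterating: a(2)=-49, a(3)=88, a(4)=-235, a(5)=499, a(6)=-1204, a(7)=2701, a(8)=-6313, a(9)=14416, a(10)=-33355; answer -33355
Part II: U1 = -33355; d = -38; cross terms: (-40*-35 - 1*-38)=1438, (1*20 - -11*-35)=-365, (-11*-38 - -40*20)=1218; twice the area = |2291| = 2291; area = 2291/2; answer 2291/2
Part III: U2 = 2291/2; threaded value p + q = 2293; m = 13; -7*(13)^2 + 5*(13)^1 - 1 = (-1183) + (65) + (-1) = -1119; answer -1119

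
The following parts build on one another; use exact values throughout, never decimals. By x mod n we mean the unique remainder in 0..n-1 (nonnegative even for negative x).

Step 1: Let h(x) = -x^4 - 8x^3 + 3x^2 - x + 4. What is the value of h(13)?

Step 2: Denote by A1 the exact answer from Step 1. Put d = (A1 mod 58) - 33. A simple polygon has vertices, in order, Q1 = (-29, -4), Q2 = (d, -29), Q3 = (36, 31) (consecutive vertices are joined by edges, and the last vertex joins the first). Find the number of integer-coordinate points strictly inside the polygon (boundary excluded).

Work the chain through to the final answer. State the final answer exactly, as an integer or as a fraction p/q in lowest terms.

Step 1: -1*(13)^4 - 8*(13)^3 + 3*(13)^2 - 1*(13)^1 + 4 = (-28561) + (-17576) + (507) + (-13) + (4) = -45639; answer -45639
Step 2: A1 = -45639; d = -26; cross terms: (-29*-29 - -26*-4)=737, (-26*31 - 36*-29)=238, (36*-4 - -29*31)=755; twice the area = |1730| = 1730; area = 865; boundary points = 1 + 2 + 5 = 8; strictly interior points = area - boundary/2 + 1 = 862; answer 862

862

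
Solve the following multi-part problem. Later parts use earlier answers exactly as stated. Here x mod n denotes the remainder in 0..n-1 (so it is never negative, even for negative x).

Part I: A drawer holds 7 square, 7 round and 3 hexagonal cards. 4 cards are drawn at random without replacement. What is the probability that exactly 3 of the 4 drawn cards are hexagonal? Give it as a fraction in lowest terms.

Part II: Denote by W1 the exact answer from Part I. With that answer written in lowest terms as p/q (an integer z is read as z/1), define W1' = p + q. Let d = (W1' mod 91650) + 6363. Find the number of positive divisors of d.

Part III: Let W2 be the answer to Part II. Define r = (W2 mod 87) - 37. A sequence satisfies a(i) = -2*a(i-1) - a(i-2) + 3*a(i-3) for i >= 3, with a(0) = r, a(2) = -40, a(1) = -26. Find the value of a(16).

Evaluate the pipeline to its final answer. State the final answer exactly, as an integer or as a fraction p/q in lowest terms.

Part I: total draws C(17,4) = 2380; favorable C(3,3)*C(14,1) = 14; P = 1/170; answer 1/170
Part II: W1 = 1/170; threaded value p + q = 171; d = 6534; 6534 = 2 * 3^3 * 11^2; number of divisors = (1+1) * (3+1) * (2+1) = 24; answer 24
Part III: W2 = 24; r = -13; a(3) = -2*(-40) - 1*(-26) + 3*(-13) = 67; iterating: a(3)=67, a(4)=-172, a(5)=157, a(6)=59, a(7)=-791, a(8)=1994, a(9)=-3020, a(10)=1673, a(11)=5656, a(12)=-22045, a(13)=43453, a(14)=-47893, a(15)=-13802, a(16)=205856; answer 205856

205856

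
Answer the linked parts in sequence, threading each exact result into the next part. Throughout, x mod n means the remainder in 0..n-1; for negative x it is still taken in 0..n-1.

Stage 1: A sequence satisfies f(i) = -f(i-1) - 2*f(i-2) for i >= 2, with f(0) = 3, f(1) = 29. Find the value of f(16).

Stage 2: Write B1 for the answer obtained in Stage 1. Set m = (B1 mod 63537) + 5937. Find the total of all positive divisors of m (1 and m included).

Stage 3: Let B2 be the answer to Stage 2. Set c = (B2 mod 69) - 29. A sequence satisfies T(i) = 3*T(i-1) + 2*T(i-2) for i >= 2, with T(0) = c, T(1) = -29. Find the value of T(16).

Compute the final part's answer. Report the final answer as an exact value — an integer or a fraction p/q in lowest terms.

Stage 1: f(2) = -1*(29) - 2*(3) = -35; iterating: f(2)=-35, f(3)=-23, f(4)=93, f(5)=-47, f(6)=-139, f(7)=233, f(8)=45, f(9)=-511, f(10)=421, f(11)=601, f(12)=-1443, f(13)=241, f(14)=2645, f(15)=-3127, f(16)=-2163; answer -2163
Stage 2: B1 = -2163; m = 67311; 67311 = 3^5 * 277; sigma = (1 + 3 + 9 + 27 + 81 + 243) * (1 + 277) = 364 * 278 = 101192; answer 101192
Stage 3: B2 = 101192; c = 9; T(2) = 3*(-29) + 2*(9) = -69; iterating: T(2)=-69, T(3)=-265, T(4)=-933, T(5)=-3329, T(6)=-11853, T(7)=-42217, T(8)=-150357, T(9)=-535505, T(10)=-1907229, T(11)=-6792697, T(12)=-24192549, T(13)=-86163041, T(14)=-306874221, T(15)=-1092948745, T(16)=-3892594677; answer -3892594677

-3892594677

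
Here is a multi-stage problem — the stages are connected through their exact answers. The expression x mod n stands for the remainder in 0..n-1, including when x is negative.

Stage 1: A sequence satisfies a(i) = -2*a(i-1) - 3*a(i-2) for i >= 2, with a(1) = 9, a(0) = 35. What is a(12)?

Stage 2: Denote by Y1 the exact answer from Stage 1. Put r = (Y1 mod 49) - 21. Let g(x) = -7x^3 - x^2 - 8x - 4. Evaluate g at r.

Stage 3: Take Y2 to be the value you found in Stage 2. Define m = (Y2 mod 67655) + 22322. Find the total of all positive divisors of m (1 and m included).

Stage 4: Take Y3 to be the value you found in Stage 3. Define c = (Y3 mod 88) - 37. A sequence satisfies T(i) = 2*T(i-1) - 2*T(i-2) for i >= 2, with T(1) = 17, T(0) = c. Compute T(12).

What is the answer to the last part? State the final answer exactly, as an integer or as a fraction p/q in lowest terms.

Stage 1: a(2) = -2*(9) - 3*(35) = -123; iterating: a(2)=-123, a(3)=219, a(4)=-69, a(5)=-519, a(6)=1245, a(7)=-933, a(8)=-1869, a(9)=6537, a(10)=-7467, a(11)=-4677, a(12)=31755; answer 31755
Stage 2: Y1 = 31755; r = -18; -7*(-18)^3 - 1*(-18)^2 - 8*(-18)^1 - 4 = (40824) + (-324) + (144) + (-4) = 40640; answer 40640
Stage 3: Y2 = 40640; m = 62962; 62962 = 2 * 31481; sigma = (1 + 2) * (1 + 31481) = 3 * 31482 = 94446; answer 94446
Stage 4: Y3 = 94446; c = -15; T(2) = 2*(17) - 2*(-15) = 64; iterating: T(2)=64, T(3)=94, T(4)=60, T(5)=-68, T(6)=-256, T(7)=-376, T(8)=-240, T(9)=272, T(10)=1024, T(11)=1504, T(12)=960; answer 960

960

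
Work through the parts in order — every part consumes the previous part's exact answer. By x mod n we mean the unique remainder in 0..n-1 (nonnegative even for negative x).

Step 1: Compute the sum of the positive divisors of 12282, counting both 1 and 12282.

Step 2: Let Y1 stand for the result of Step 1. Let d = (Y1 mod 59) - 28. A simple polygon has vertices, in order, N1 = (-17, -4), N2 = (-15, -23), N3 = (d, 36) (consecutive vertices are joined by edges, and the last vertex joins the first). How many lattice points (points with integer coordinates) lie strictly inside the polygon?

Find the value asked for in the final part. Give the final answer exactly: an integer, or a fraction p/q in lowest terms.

Step 1: 12282 = 2 * 3 * 23 * 89; sigma = (1 + 2) * (1 + 3) * (1 + 23) * (1 + 89) = 3 * 4 * 24 * 90 = 25920; answer 25920
Step 2: Y1 = 25920; d = -9; cross terms: (-17*-23 - -15*-4)=331, (-15*36 - -9*-23)=-747, (-9*-4 - -17*36)=648; twice the area = |232| = 232; area = 116; boundary points = 1 + 1 + 8 = 10; strictly interior points = area - boundary/2 + 1 = 112; answer 112

112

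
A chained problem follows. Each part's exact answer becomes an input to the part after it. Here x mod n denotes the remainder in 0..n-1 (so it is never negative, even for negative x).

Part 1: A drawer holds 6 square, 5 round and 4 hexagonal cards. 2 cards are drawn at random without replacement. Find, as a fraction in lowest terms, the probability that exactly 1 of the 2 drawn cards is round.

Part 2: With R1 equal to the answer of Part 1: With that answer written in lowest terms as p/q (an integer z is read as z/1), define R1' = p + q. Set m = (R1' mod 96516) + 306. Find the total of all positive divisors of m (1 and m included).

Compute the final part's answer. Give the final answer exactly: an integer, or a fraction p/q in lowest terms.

Part 1: total draws C(15,2) = 105; favorable C(5,1)*C(10,1) = 50; P = 10/21; answer 10/21
Part 2: R1 = 10/21; threaded value p + q = 31; m = 337; 337 is prime, so its only divisors are 1 and 337; sigma = 1 + 337 = 338; answer 338

338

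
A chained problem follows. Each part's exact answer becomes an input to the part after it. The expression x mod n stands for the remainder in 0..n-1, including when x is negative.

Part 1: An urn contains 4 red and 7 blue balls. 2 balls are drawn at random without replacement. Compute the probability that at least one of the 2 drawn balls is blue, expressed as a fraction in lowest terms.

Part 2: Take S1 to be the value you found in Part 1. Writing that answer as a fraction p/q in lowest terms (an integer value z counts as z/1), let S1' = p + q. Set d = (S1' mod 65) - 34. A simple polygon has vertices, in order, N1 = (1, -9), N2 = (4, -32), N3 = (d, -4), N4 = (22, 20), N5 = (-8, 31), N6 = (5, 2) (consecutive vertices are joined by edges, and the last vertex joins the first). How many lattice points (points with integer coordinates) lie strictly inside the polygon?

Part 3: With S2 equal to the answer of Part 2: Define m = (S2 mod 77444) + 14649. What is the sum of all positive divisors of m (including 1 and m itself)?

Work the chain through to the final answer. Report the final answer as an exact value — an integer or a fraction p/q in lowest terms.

Part 1: total draws C(11,2) = 55; complement C(4,2) = 6; favorable 55 - 6 = 49; P = 49/55; answer 49/55
Part 2: S1 = 49/55; threaded value p + q = 104; d = 5; cross terms: (1*-32 - 4*-9)=4, (4*-4 - 5*-32)=144, (5*20 - 22*-4)=188, (22*31 - -8*20)=842, (-8*2 - 5*31)=-171, (5*-9 - 1*2)=-47; twice the area = |960| = 960; area = 480; boundary points = 1 + 1 + 1 + 1 + 1 + 1 = 6; strictly interior points = area - boundary/2 + 1 = 478; answer 478
Part 3: S2 = 478; m = 15127; 15127 = 7 * 2161; sigma = (1 + 7) * (1 + 2161) = 8 * 2162 = 17296; answer 17296

17296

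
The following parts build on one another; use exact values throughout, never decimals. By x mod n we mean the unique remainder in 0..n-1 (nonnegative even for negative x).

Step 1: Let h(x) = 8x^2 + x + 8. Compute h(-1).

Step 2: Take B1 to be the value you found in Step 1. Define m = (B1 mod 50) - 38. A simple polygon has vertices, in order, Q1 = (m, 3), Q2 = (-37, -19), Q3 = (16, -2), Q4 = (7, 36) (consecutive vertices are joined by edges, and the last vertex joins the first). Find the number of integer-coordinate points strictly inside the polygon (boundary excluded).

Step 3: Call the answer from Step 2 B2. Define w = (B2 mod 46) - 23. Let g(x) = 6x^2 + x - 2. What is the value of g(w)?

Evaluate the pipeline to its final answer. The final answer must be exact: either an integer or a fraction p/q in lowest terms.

Step 1: 8*(-1)^2 + 1*(-1)^1 + 8 = (8) + (-1) + (8) = 15; answer 15
Step 2: B1 = 15; m = -23; cross terms: (-23*-19 - -37*3)=548, (-37*-2 - 16*-19)=378, (16*36 - 7*-2)=590, (7*3 - -23*36)=849; twice the area = |2365| = 2365; area = 2365/2; boundary points = 2 + 1 + 1 + 3 = 7; strictly interior points = area - boundary/2 + 1 = 1180; answer 1180
Step 3: B2 = 1180; w = 7; 6*(7)^2 + 1*(7)^1 - 2 = (294) + (7) + (-2) = 299; answer 299

299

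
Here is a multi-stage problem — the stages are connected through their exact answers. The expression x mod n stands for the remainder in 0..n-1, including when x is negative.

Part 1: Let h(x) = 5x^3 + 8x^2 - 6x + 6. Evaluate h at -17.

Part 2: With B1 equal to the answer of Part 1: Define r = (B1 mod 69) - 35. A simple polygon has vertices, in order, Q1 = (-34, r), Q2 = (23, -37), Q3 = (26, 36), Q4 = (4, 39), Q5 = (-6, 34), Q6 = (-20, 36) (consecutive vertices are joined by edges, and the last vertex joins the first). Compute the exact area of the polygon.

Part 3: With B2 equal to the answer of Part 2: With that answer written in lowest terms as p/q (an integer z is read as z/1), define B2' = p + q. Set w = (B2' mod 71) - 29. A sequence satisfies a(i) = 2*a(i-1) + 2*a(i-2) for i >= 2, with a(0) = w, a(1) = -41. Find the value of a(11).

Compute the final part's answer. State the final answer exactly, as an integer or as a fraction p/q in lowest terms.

-214112

Part 1: 5*(-17)^3 + 8*(-17)^2 - 6*(-17)^1 + 6 = (-24565) + (2312) + (102) + (6) = -22145; answer -22145
Part 2: B1 = -22145; r = -31; cross terms: (-34*-37 - 23*-31)=1971, (23*36 - 26*-37)=1790, (26*39 - 4*36)=870, (4*34 - -6*39)=370, (-6*36 - -20*34)=464, (-20*-31 - -34*36)=1844; twice the area = |7309| = 7309; area = 7309/2; answer 7309/2
Part 3: B2 = 7309/2; threaded value p + q = 7311; w = 40; a(2) = 2*(-41) + 2*(40) = -2; iterating: a(2)=-2, a(3)=-86, a(4)=-176, a(5)=-524, a(6)=-1400, a(7)=-3848, a(8)=-10496, a(9)=-28688, a(10)=-78368, a(11)=-214112; answer -214112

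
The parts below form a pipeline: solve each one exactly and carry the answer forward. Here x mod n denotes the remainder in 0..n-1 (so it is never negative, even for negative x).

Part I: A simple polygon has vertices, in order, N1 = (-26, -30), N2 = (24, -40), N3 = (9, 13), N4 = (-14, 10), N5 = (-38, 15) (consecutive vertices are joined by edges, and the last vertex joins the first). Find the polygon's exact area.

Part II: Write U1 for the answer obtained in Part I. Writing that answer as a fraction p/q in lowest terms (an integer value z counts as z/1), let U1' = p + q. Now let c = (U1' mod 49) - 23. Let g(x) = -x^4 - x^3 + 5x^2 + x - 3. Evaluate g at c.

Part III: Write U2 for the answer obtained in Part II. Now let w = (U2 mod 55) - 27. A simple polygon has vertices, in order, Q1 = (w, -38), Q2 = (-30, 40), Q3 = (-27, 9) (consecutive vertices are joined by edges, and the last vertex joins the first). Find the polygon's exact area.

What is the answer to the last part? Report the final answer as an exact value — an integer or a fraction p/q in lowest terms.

Part I: cross terms: (-26*-40 - 24*-30)=1760, (24*13 - 9*-40)=672, (9*10 - -14*13)=272, (-14*15 - -38*10)=170, (-38*-30 - -26*15)=1530; twice the area = |4404| = 4404; area = 2202; answer 2202
Part II: U1 = 2202; threaded value p + q = 2203; c = 24; -1*(24)^4 - 1*(24)^3 + 5*(24)^2 + 1*(24)^1 - 3 = (-331776) + (-13824) + (2880) + (24) + (-3) = -342699; answer -342699
Part III: U2 = -342699; w = -21; cross terms: (-21*40 - -30*-38)=-1980, (-30*9 - -27*40)=810, (-27*-38 - -21*9)=1215; twice the area = |45| = 45; area = 45/2; answer 45/2

45/2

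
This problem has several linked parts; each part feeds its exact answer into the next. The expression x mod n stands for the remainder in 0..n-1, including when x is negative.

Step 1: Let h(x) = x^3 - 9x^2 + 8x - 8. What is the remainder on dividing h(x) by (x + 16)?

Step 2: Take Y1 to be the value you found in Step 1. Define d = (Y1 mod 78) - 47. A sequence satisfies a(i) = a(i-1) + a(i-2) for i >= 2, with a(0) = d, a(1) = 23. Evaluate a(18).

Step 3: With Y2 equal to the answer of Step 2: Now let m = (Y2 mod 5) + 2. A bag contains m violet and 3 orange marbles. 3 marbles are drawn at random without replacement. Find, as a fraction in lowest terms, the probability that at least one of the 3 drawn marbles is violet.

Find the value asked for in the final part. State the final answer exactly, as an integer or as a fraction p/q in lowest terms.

Step 1: remainder = value at the root: 1*(-16)^3 - 9*(-16)^2 + 8*(-16)^1 - 8 = (-4096) + (-2304) + (-128) + (-8) = -6536; answer -6536
Step 2: Y1 = -6536; d = -31; a(2) = 1*(23) + 1*(-31) = -8; iterating: a(2)=-8, a(3)=15, a(4)=7, a(5)=22, a(6)=29, a(7)=51, a(8)=80, a(9)=131, a(10)=211, a(11)=342, a(12)=553, a(13)=895, a(14)=1448, a(15)=2343, a(16)=3791, a(17)=6134, a(18)=9925; answer 9925
Step 3: Y2 = 9925; m = 2; total draws C(5,3) = 10; complement C(3,3) = 1; favorable 10 - 1 = 9; P = 9/10; answer 9/10

9/10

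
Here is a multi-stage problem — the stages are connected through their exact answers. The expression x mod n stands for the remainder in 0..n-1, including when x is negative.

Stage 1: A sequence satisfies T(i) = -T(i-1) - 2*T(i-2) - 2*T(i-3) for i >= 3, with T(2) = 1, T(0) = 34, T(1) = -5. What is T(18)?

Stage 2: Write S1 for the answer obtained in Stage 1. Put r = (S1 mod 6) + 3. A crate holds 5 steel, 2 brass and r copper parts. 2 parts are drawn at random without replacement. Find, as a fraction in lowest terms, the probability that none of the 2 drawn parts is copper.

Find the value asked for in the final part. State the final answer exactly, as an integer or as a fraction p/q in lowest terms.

21/55

Stage 1: T(3) = -1*(1) - 2*(-5) - 2*(34) = -59; iterating: T(3)=-59, T(4)=67, T(5)=49, T(6)=-65, T(7)=-167, T(8)=199, T(9)=265, T(10)=-329, T(11)=-599, T(12)=727, T(13)=1129, T(14)=-1385, T(15)=-2327, T(16)=2839, T(17)=4585, T(18)=-5609; answer -5609
Stage 2: S1 = -5609; r = 4; total draws C(11,2) = 55; favorable C(7,2) = 21; P = 21/55; answer 21/55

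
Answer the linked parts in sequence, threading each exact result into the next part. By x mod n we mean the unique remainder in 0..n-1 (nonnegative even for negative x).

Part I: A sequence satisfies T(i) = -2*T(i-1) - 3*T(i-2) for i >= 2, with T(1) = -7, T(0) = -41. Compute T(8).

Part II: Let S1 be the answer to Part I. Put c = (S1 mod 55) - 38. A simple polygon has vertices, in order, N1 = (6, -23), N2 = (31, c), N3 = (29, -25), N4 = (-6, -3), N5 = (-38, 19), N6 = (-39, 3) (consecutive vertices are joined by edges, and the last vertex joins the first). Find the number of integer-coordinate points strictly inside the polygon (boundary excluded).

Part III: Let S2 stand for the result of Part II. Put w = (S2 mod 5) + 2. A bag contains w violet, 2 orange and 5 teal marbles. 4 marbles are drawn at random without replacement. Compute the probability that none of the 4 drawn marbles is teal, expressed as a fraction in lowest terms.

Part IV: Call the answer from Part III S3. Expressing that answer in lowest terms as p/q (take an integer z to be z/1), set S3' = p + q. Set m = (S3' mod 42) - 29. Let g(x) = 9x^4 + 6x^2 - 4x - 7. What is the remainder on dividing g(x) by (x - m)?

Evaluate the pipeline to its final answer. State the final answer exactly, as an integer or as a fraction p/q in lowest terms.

Part I: T(2) = -2*(-7) - 3*(-41) = 137; iterating: T(2)=137, T(3)=-253, T(4)=95, T(5)=569, T(6)=-1423, T(7)=1139, T(8)=1991; answer 1991
Part II: S1 = 1991; c = -27; cross terms: (6*-27 - 31*-23)=551, (31*-25 - 29*-27)=8, (29*-3 - -6*-25)=-237, (-6*19 - -38*-3)=-228, (-38*3 - -39*19)=627, (-39*-23 - 6*3)=879; twice the area = |1600| = 1600; area = 800; boundary points = 1 + 2 + 1 + 2 + 1 + 1 = 8; strictly interior points = area - boundary/2 + 1 = 797; answer 797
Part III: S2 = 797; w = 4; total draws C(11,4) = 330; favorable C(6,4) = 15; P = 1/22; answer 1/22
Part IV: S3 = 1/22; threaded value p + q = 23; m = -6; remainder = value at the root: 9*(-6)^4 + 6*(-6)^2 - 4*(-6)^1 - 7 = (11664) + (216) + (24) + (-7) = 11897; answer 11897

11897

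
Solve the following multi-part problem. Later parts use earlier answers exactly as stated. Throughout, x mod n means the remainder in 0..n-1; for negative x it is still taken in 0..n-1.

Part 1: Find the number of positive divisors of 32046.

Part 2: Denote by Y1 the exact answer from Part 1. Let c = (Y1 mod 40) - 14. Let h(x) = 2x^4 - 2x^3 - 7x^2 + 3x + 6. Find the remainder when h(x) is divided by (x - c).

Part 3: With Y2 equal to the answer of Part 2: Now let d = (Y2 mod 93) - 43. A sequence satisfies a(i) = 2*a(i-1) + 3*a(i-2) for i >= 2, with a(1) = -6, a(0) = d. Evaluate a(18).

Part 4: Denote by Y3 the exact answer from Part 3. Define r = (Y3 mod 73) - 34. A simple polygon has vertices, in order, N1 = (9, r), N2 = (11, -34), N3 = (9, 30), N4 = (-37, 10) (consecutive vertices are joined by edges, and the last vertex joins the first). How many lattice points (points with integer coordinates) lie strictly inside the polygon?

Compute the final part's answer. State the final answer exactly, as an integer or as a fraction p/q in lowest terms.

646

Part 1: 32046 = 2 * 3 * 7^2 * 109; number of divisors = (1+1) * (1+1) * (2+1) * (1+1) = 24; answer 24
Part 2: Y1 = 24; c = 10; remainder = value at the root: 2*(10)^4 - 2*(10)^3 - 7*(10)^2 + 3*(10)^1 + 6 = (20000) + (-2000) + (-700) + (30) + (6) = 17336; answer 17336
Part 3: Y2 = 17336; d = -5; a(2) = 2*(-6) + 3*(-5) = -27; iterating: a(2)=-27, a(3)=-72, a(4)=-225, a(5)=-666, a(6)=-2007, a(7)=-6012, a(8)=-18045, a(9)=-54126, a(10)=-162387, a(11)=-487152, a(12)=-1461465, a(13)=-4384386, a(14)=-13153167, a(15)=-39459492, a(16)=-118378485, a(17)=-355135446, a(18)=-1065406347; answer -1065406347
Part 4: Y3 = -1065406347; r = 3; cross terms: (9*-34 - 11*3)=-339, (11*30 - 9*-34)=636, (9*10 - -37*30)=1200, (-37*3 - 9*10)=-201; twice the area = |1296| = 1296; area = 648; boundary points = 1 + 2 + 2 + 1 = 6; strictly interior points = area - boundary/2 + 1 = 646; answer 646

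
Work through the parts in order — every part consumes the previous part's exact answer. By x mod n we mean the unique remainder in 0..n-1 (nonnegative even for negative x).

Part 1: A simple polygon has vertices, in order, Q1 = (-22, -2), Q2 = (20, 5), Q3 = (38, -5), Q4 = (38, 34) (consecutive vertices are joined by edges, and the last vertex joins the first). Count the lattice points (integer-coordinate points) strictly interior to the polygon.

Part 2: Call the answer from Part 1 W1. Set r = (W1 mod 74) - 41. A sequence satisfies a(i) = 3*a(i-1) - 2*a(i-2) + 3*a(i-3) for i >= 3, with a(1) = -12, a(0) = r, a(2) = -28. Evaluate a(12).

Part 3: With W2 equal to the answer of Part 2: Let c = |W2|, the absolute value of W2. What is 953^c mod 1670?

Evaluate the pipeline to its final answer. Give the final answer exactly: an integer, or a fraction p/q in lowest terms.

583

Part 1: cross terms: (-22*5 - 20*-2)=-70, (20*-5 - 38*5)=-290, (38*34 - 38*-5)=1482, (38*-2 - -22*34)=672; twice the area = |1794| = 1794; area = 897; boundary points = 7 + 2 + 39 + 12 = 60; strictly interior points = area - boundary/2 + 1 = 868; answer 868
Part 2: W1 = 868; r = 13; a(3) = 3*(-28) - 2*(-12) + 3*(13) = -21; iterating: a(3)=-21, a(4)=-43, a(5)=-171, a(6)=-490, a(7)=-1257, a(8)=-3304, a(9)=-8868, a(10)=-23767, a(11)=-63477, a(12)=-169501; answer -169501
Part 3: W2 = -169501; c = 169501; squarings mod 1670: 953^1=953, 953^2=1399, 953^4=1631, 953^8=1521, 953^16=491, 953^32=601, 953^64=481, 953^128=901, 953^256=181, 953^512=1031, 953^1024=841, 953^2048=871, 953^4096=461, 953^8192=431, 953^16384=391, 953^32768=911, 953^65536=1601, 953^131072=1421; 953^169501 = 953^1 * 953^4 * 953^8 * 953^16 * 953^512 * 953^1024 * 953^4096 * 953^32768 * 953^131072 = 583 (mod 1670); answer 583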